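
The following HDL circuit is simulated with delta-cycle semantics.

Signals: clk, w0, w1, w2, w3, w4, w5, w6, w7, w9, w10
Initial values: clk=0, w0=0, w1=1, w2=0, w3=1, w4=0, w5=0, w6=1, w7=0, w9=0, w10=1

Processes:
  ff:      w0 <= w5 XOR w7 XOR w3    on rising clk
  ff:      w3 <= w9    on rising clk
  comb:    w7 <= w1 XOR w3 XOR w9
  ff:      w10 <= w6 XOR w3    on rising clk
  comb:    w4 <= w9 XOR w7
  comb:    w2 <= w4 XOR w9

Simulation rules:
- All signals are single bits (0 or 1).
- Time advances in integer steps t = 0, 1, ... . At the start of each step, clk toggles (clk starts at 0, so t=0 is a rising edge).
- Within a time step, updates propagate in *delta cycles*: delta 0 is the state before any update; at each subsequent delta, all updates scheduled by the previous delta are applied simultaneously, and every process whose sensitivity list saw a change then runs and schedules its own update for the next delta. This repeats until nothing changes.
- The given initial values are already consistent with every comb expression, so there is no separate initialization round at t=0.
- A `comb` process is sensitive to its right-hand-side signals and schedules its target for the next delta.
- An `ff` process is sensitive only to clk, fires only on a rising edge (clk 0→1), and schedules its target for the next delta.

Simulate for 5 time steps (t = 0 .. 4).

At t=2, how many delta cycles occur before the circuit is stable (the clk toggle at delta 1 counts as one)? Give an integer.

2

t=0 Δ0: w4=0 w9=0 w10=1 clk=0 w1=1 w5=0 w0=0 w3=1 w2=0 w7=0 w6=1
  Δ1: clk:0→1
  Δ2: w10:1→0, w0:0→1, w3:1→0
  Δ3: w7:0→1
  Δ4: w4:0→1
  Δ5: w2:0→1
  (5Δ to stable)
t=1 Δ0: w4=1 w9=0 w10=0 clk=1 w1=1 w5=0 w0=1 w3=0 w2=1 w7=1 w6=1
  Δ1: clk:1→0
  (1Δ to stable)
t=2 Δ0: w4=1 w9=0 w10=0 clk=0 w1=1 w5=0 w0=1 w3=0 w2=1 w7=1 w6=1
  Δ1: clk:0→1
  Δ2: w10:0→1
  (2Δ to stable)
t=3 Δ0: w4=1 w9=0 w10=1 clk=1 w1=1 w5=0 w0=1 w3=0 w2=1 w7=1 w6=1
  Δ1: clk:1→0
  (1Δ to stable)
t=4 Δ0: w4=1 w9=0 w10=1 clk=0 w1=1 w5=0 w0=1 w3=0 w2=1 w7=1 w6=1
  Δ1: clk:0→1
  (1Δ to stable)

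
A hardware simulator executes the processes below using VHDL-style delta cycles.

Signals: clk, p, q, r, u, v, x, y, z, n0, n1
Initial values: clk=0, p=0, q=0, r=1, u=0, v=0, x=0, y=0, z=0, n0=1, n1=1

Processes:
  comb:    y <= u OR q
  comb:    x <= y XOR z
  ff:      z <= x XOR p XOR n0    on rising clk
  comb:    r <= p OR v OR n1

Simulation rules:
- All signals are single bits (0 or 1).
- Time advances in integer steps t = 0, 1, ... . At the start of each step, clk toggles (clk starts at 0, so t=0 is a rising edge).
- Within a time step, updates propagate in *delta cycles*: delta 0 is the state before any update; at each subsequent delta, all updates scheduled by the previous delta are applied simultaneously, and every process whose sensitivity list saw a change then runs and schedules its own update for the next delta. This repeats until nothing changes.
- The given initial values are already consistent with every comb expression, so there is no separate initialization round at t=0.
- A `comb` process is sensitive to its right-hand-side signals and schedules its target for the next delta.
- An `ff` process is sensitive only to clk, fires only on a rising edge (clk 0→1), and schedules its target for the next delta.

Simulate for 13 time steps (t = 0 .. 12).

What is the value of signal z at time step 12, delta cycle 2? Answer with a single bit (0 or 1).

1

t=0 Δ0: n1=1 r=1 v=0 u=0 p=0 z=0 n0=1 clk=0 x=0 q=0 y=0
  Δ1: clk:0→1
  Δ2: z:0→1
  Δ3: x:0→1
  (3Δ to stable)
t=1 Δ0: n1=1 r=1 v=0 u=0 p=0 z=1 n0=1 clk=1 x=1 q=0 y=0
  Δ1: clk:1→0
  (1Δ to stable)
t=2 Δ0: n1=1 r=1 v=0 u=0 p=0 z=1 n0=1 clk=0 x=1 q=0 y=0
  Δ1: clk:0→1
  Δ2: z:1→0
  Δ3: x:1→0
  (3Δ to stable)
t=3 Δ0: n1=1 r=1 v=0 u=0 p=0 z=0 n0=1 clk=1 x=0 q=0 y=0
  Δ1: clk:1→0
  (1Δ to stable)
t=4 Δ0: n1=1 r=1 v=0 u=0 p=0 z=0 n0=1 clk=0 x=0 q=0 y=0
  Δ1: clk:0→1
  Δ2: z:0→1
  Δ3: x:0→1
  (3Δ to stable)
t=5 Δ0: n1=1 r=1 v=0 u=0 p=0 z=1 n0=1 clk=1 x=1 q=0 y=0
  Δ1: clk:1→0
  (1Δ to stable)
t=6 Δ0: n1=1 r=1 v=0 u=0 p=0 z=1 n0=1 clk=0 x=1 q=0 y=0
  Δ1: clk:0→1
  Δ2: z:1→0
  Δ3: x:1→0
  (3Δ to stable)
t=7 Δ0: n1=1 r=1 v=0 u=0 p=0 z=0 n0=1 clk=1 x=0 q=0 y=0
  Δ1: clk:1→0
  (1Δ to stable)
t=8 Δ0: n1=1 r=1 v=0 u=0 p=0 z=0 n0=1 clk=0 x=0 q=0 y=0
  Δ1: clk:0→1
  Δ2: z:0→1
  Δ3: x:0→1
  (3Δ to stable)
t=9 Δ0: n1=1 r=1 v=0 u=0 p=0 z=1 n0=1 clk=1 x=1 q=0 y=0
  Δ1: clk:1→0
  (1Δ to stable)
t=10 Δ0: n1=1 r=1 v=0 u=0 p=0 z=1 n0=1 clk=0 x=1 q=0 y=0
  Δ1: clk:0→1
  Δ2: z:1→0
  Δ3: x:1→0
  (3Δ to stable)
t=11 Δ0: n1=1 r=1 v=0 u=0 p=0 z=0 n0=1 clk=1 x=0 q=0 y=0
  Δ1: clk:1→0
  (1Δ to stable)
t=12 Δ0: n1=1 r=1 v=0 u=0 p=0 z=0 n0=1 clk=0 x=0 q=0 y=0
  Δ1: clk:0→1
  Δ2: z:0→1
  Δ3: x:0→1
  (3Δ to stable)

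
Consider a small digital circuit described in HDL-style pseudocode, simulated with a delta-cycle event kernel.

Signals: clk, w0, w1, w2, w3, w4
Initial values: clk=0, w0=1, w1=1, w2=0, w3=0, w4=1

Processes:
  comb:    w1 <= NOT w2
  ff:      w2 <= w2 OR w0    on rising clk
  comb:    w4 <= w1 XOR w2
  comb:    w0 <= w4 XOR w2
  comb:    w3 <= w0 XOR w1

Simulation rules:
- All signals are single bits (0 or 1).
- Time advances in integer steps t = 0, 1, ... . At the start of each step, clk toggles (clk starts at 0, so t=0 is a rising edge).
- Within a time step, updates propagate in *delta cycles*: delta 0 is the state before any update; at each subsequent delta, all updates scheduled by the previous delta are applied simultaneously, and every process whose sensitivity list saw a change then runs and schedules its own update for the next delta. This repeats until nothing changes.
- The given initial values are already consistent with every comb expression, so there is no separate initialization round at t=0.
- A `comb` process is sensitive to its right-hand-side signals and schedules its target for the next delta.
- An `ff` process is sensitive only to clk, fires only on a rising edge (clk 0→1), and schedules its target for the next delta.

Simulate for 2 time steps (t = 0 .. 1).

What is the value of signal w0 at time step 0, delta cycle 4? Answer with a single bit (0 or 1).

[bits: w2,clk,w0,w1,w3,w4]
t=0: Δ0=001101 Δ1=011101 Δ2=111101 Δ3=110000 Δ4=111001 Δ5=110011 Δ6=110001 | 6Δ
t=1: Δ0=110001 Δ1=100001 | 1Δ

1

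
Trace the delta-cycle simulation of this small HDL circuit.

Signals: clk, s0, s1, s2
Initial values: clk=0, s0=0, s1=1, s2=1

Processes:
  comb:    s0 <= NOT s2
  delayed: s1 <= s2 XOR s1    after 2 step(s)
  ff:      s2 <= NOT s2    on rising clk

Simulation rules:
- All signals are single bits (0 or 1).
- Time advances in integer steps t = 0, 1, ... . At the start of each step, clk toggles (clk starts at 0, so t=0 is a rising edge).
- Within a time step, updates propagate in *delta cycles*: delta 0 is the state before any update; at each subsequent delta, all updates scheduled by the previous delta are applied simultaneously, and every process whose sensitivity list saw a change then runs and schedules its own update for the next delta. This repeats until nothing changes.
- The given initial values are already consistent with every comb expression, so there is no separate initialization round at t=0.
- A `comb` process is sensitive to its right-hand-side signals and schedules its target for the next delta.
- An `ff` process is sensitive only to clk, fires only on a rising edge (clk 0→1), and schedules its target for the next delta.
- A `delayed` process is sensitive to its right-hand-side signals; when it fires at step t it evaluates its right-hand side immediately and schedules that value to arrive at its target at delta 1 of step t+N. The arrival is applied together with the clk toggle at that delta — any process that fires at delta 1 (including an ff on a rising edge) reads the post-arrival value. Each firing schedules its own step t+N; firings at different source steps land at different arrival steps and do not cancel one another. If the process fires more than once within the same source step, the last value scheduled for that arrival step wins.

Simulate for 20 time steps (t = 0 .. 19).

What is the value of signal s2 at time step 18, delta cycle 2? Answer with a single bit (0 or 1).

t=0 Δ0: s0=0 s2=1 s1=1 clk=0
  Δ1: clk:0→1
  Δ2: s2:1→0
  Δ3: s0:0→1
  (3Δ to stable)
t=1 Δ0: s0=1 s2=0 s1=1 clk=1
  Δ1: clk:1→0
  (1Δ to stable)
t=2 Δ0: s0=1 s2=0 s1=1 clk=0
  Δ1: clk:0→1
  Δ2: s2:0→1
  Δ3: s0:1→0
  (3Δ to stable)
t=3 Δ0: s0=0 s2=1 s1=1 clk=1
  Δ1: clk:1→0
  (1Δ to stable)
t=4 Δ0: s0=0 s2=1 s1=1 clk=0
  Δ1: s1:1→0, clk:0→1
  Δ2: s2:1→0
  Δ3: s0:0→1
  (3Δ to stable)
t=5 Δ0: s0=1 s2=0 s1=0 clk=1
  Δ1: clk:1→0
  (1Δ to stable)
t=6 Δ0: s0=1 s2=0 s1=0 clk=0
  Δ1: clk:0→1
  Δ2: s2:0→1
  Δ3: s0:1→0
  (3Δ to stable)
t=7 Δ0: s0=0 s2=1 s1=0 clk=1
  Δ1: clk:1→0
  (1Δ to stable)
t=8 Δ0: s0=0 s2=1 s1=0 clk=0
  Δ1: s1:0→1, clk:0→1
  Δ2: s2:1→0
  Δ3: s0:0→1
  (3Δ to stable)
t=9 Δ0: s0=1 s2=0 s1=1 clk=1
  Δ1: clk:1→0
  (1Δ to stable)
t=10 Δ0: s0=1 s2=0 s1=1 clk=0
  Δ1: clk:0→1
  Δ2: s2:0→1
  Δ3: s0:1→0
  (3Δ to stable)
t=11 Δ0: s0=0 s2=1 s1=1 clk=1
  Δ1: clk:1→0
  (1Δ to stable)
t=12 Δ0: s0=0 s2=1 s1=1 clk=0
  Δ1: s1:1→0, clk:0→1
  Δ2: s2:1→0
  Δ3: s0:0→1
  (3Δ to stable)
t=13 Δ0: s0=1 s2=0 s1=0 clk=1
  Δ1: clk:1→0
  (1Δ to stable)
t=14 Δ0: s0=1 s2=0 s1=0 clk=0
  Δ1: clk:0→1
  Δ2: s2:0→1
  Δ3: s0:1→0
  (3Δ to stable)
t=15 Δ0: s0=0 s2=1 s1=0 clk=1
  Δ1: clk:1→0
  (1Δ to stable)
t=16 Δ0: s0=0 s2=1 s1=0 clk=0
  Δ1: s1:0→1, clk:0→1
  Δ2: s2:1→0
  Δ3: s0:0→1
  (3Δ to stable)
t=17 Δ0: s0=1 s2=0 s1=1 clk=1
  Δ1: clk:1→0
  (1Δ to stable)
t=18 Δ0: s0=1 s2=0 s1=1 clk=0
  Δ1: clk:0→1
  Δ2: s2:0→1
  Δ3: s0:1→0
  (3Δ to stable)
t=19 Δ0: s0=0 s2=1 s1=1 clk=1
  Δ1: clk:1→0
  (1Δ to stable)

1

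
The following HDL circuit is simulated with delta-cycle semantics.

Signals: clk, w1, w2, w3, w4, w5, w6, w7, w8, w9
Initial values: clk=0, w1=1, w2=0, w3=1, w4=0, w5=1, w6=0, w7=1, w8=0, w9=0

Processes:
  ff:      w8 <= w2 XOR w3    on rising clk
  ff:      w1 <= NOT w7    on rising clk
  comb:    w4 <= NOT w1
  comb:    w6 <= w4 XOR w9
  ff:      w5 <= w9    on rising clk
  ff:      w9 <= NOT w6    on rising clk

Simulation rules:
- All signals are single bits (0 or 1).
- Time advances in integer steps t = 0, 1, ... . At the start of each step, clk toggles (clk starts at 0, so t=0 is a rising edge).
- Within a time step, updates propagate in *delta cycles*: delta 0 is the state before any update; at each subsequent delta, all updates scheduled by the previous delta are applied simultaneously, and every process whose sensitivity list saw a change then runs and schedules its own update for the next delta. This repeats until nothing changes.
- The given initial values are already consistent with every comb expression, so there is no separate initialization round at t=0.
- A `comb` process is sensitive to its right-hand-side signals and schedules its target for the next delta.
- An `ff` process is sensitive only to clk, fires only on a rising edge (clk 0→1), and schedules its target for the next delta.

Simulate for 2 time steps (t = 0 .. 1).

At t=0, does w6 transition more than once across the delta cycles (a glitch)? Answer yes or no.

t0.Δ0 w4=0 clk=0 w5=1 w9=0 w8=0 w7=1 w6=0 w2=0 w1=1 w3=1
t0.Δ1 w4=0 clk=1 w5=1 w9=0 w8=0 w7=1 w6=0 w2=0 w1=1 w3=1
t0.Δ2 w4=0 clk=1 w5=0 w9=1 w8=1 w7=1 w6=0 w2=0 w1=0 w3=1
t0.Δ3 w4=1 clk=1 w5=0 w9=1 w8=1 w7=1 w6=1 w2=0 w1=0 w3=1
t0.Δ4 w4=1 clk=1 w5=0 w9=1 w8=1 w7=1 w6=0 w2=0 w1=0 w3=1
t1.Δ0 w4=1 clk=1 w5=0 w9=1 w8=1 w7=1 w6=0 w2=0 w1=0 w3=1
t1.Δ1 w4=1 clk=0 w5=0 w9=1 w8=1 w7=1 w6=0 w2=0 w1=0 w3=1

yes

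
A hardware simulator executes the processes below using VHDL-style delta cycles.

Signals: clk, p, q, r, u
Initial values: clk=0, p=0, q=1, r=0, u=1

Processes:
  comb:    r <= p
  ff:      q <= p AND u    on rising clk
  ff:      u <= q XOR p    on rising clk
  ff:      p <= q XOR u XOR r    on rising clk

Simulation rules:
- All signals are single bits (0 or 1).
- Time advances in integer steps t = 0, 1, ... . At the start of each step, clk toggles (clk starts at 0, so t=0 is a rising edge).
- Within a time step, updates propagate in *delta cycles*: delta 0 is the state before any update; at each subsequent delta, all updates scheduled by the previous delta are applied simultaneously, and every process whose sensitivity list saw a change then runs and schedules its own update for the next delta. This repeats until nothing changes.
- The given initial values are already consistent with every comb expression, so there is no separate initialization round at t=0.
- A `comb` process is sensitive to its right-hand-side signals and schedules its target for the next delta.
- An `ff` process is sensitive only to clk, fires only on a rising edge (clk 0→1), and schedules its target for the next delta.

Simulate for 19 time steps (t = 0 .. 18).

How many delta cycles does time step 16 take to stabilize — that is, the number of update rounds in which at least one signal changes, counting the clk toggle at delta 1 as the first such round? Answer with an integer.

2

t0.Δ0 clk=0 q=1 p=0 u=1 r=0
t0.Δ1 clk=1 q=1 p=0 u=1 r=0
t0.Δ2 clk=1 q=0 p=0 u=1 r=0
t1.Δ0 clk=1 q=0 p=0 u=1 r=0
t1.Δ1 clk=0 q=0 p=0 u=1 r=0
t2.Δ0 clk=0 q=0 p=0 u=1 r=0
t2.Δ1 clk=1 q=0 p=0 u=1 r=0
t2.Δ2 clk=1 q=0 p=1 u=0 r=0
t2.Δ3 clk=1 q=0 p=1 u=0 r=1
t3.Δ0 clk=1 q=0 p=1 u=0 r=1
t3.Δ1 clk=0 q=0 p=1 u=0 r=1
t4.Δ0 clk=0 q=0 p=1 u=0 r=1
t4.Δ1 clk=1 q=0 p=1 u=0 r=1
t4.Δ2 clk=1 q=0 p=1 u=1 r=1
t5.Δ0 clk=1 q=0 p=1 u=1 r=1
t5.Δ1 clk=0 q=0 p=1 u=1 r=1
t6.Δ0 clk=0 q=0 p=1 u=1 r=1
t6.Δ1 clk=1 q=0 p=1 u=1 r=1
t6.Δ2 clk=1 q=1 p=0 u=1 r=1
t6.Δ3 clk=1 q=1 p=0 u=1 r=0
t7.Δ0 clk=1 q=1 p=0 u=1 r=0
t7.Δ1 clk=0 q=1 p=0 u=1 r=0
t8.Δ0 clk=0 q=1 p=0 u=1 r=0
t8.Δ1 clk=1 q=1 p=0 u=1 r=0
t8.Δ2 clk=1 q=0 p=0 u=1 r=0
t9.Δ0 clk=1 q=0 p=0 u=1 r=0
t9.Δ1 clk=0 q=0 p=0 u=1 r=0
t10.Δ0 clk=0 q=0 p=0 u=1 r=0
t10.Δ1 clk=1 q=0 p=0 u=1 r=0
t10.Δ2 clk=1 q=0 p=1 u=0 r=0
t10.Δ3 clk=1 q=0 p=1 u=0 r=1
t11.Δ0 clk=1 q=0 p=1 u=0 r=1
t11.Δ1 clk=0 q=0 p=1 u=0 r=1
t12.Δ0 clk=0 q=0 p=1 u=0 r=1
t12.Δ1 clk=1 q=0 p=1 u=0 r=1
t12.Δ2 clk=1 q=0 p=1 u=1 r=1
t13.Δ0 clk=1 q=0 p=1 u=1 r=1
t13.Δ1 clk=0 q=0 p=1 u=1 r=1
t14.Δ0 clk=0 q=0 p=1 u=1 r=1
t14.Δ1 clk=1 q=0 p=1 u=1 r=1
t14.Δ2 clk=1 q=1 p=0 u=1 r=1
t14.Δ3 clk=1 q=1 p=0 u=1 r=0
t15.Δ0 clk=1 q=1 p=0 u=1 r=0
t15.Δ1 clk=0 q=1 p=0 u=1 r=0
t16.Δ0 clk=0 q=1 p=0 u=1 r=0
t16.Δ1 clk=1 q=1 p=0 u=1 r=0
t16.Δ2 clk=1 q=0 p=0 u=1 r=0
t17.Δ0 clk=1 q=0 p=0 u=1 r=0
t17.Δ1 clk=0 q=0 p=0 u=1 r=0
t18.Δ0 clk=0 q=0 p=0 u=1 r=0
t18.Δ1 clk=1 q=0 p=0 u=1 r=0
t18.Δ2 clk=1 q=0 p=1 u=0 r=0
t18.Δ3 clk=1 q=0 p=1 u=0 r=1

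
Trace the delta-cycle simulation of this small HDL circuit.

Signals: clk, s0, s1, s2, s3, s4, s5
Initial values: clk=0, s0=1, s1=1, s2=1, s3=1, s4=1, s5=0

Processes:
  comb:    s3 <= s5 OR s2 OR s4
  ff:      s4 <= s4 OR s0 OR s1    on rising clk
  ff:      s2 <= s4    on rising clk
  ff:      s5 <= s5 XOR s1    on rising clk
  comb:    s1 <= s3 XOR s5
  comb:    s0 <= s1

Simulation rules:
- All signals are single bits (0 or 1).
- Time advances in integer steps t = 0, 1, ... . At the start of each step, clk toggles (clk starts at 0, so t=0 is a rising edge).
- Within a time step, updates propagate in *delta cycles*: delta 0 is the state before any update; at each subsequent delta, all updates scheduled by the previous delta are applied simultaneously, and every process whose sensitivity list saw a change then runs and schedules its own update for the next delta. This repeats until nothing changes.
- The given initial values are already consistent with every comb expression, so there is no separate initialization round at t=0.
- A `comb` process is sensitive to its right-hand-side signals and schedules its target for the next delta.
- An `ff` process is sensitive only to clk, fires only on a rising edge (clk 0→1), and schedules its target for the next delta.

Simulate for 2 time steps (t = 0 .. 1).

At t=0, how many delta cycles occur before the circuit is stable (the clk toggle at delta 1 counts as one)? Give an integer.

4

t=0 Δ0: s2=1 clk=0 s1=1 s5=0 s0=1 s3=1 s4=1
  Δ1: clk:0→1
  Δ2: s5:0→1
  Δ3: s1:1→0
  Δ4: s0:1→0
  (4Δ to stable)
t=1 Δ0: s2=1 clk=1 s1=0 s5=1 s0=0 s3=1 s4=1
  Δ1: clk:1→0
  (1Δ to stable)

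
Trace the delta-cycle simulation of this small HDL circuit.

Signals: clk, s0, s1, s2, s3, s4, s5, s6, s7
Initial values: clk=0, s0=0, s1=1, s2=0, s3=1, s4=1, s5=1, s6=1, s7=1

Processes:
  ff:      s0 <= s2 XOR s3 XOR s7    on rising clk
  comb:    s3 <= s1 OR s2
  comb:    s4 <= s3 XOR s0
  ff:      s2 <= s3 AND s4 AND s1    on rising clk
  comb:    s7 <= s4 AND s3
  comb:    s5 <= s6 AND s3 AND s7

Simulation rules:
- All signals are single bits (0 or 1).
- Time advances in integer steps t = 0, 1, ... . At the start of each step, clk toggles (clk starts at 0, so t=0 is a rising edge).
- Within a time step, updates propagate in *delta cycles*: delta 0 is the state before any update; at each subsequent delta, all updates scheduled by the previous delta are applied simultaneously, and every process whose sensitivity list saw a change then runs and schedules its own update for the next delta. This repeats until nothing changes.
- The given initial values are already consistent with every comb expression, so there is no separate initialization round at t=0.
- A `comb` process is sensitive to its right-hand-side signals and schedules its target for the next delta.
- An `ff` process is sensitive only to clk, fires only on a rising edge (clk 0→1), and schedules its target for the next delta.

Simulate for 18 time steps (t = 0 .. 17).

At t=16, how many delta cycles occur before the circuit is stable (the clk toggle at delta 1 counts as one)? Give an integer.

t=0 Δ0: clk=0 s4=1 s6=1 s7=1 s2=0 s3=1 s5=1 s0=0 s1=1
  Δ1: clk:0→1
  Δ2: s2:0→1
  (2Δ to stable)
t=1 Δ0: clk=1 s4=1 s6=1 s7=1 s2=1 s3=1 s5=1 s0=0 s1=1
  Δ1: clk:1→0
  (1Δ to stable)
t=2 Δ0: clk=0 s4=1 s6=1 s7=1 s2=1 s3=1 s5=1 s0=0 s1=1
  Δ1: clk:0→1
  Δ2: s0:0→1
  Δ3: s4:1→0
  Δ4: s7:1→0
  Δ5: s5:1→0
  (5Δ to stable)
t=3 Δ0: clk=1 s4=0 s6=1 s7=0 s2=1 s3=1 s5=0 s0=1 s1=1
  Δ1: clk:1→0
  (1Δ to stable)
t=4 Δ0: clk=0 s4=0 s6=1 s7=0 s2=1 s3=1 s5=0 s0=1 s1=1
  Δ1: clk:0→1
  Δ2: s2:1→0, s0:1→0
  Δ3: s4:0→1
  Δ4: s7:0→1
  Δ5: s5:0→1
  (5Δ to stable)
t=5 Δ0: clk=1 s4=1 s6=1 s7=1 s2=0 s3=1 s5=1 s0=0 s1=1
  Δ1: clk:1→0
  (1Δ to stable)
t=6 Δ0: clk=0 s4=1 s6=1 s7=1 s2=0 s3=1 s5=1 s0=0 s1=1
  Δ1: clk:0→1
  Δ2: s2:0→1
  (2Δ to stable)
t=7 Δ0: clk=1 s4=1 s6=1 s7=1 s2=1 s3=1 s5=1 s0=0 s1=1
  Δ1: clk:1→0
  (1Δ to stable)
t=8 Δ0: clk=0 s4=1 s6=1 s7=1 s2=1 s3=1 s5=1 s0=0 s1=1
  Δ1: clk:0→1
  Δ2: s0:0→1
  Δ3: s4:1→0
  Δ4: s7:1→0
  Δ5: s5:1→0
  (5Δ to stable)
t=9 Δ0: clk=1 s4=0 s6=1 s7=0 s2=1 s3=1 s5=0 s0=1 s1=1
  Δ1: clk:1→0
  (1Δ to stable)
t=10 Δ0: clk=0 s4=0 s6=1 s7=0 s2=1 s3=1 s5=0 s0=1 s1=1
  Δ1: clk:0→1
  Δ2: s2:1→0, s0:1→0
  Δ3: s4:0→1
  Δ4: s7:0→1
  Δ5: s5:0→1
  (5Δ to stable)
t=11 Δ0: clk=1 s4=1 s6=1 s7=1 s2=0 s3=1 s5=1 s0=0 s1=1
  Δ1: clk:1→0
  (1Δ to stable)
t=12 Δ0: clk=0 s4=1 s6=1 s7=1 s2=0 s3=1 s5=1 s0=0 s1=1
  Δ1: clk:0→1
  Δ2: s2:0→1
  (2Δ to stable)
t=13 Δ0: clk=1 s4=1 s6=1 s7=1 s2=1 s3=1 s5=1 s0=0 s1=1
  Δ1: clk:1→0
  (1Δ to stable)
t=14 Δ0: clk=0 s4=1 s6=1 s7=1 s2=1 s3=1 s5=1 s0=0 s1=1
  Δ1: clk:0→1
  Δ2: s0:0→1
  Δ3: s4:1→0
  Δ4: s7:1→0
  Δ5: s5:1→0
  (5Δ to stable)
t=15 Δ0: clk=1 s4=0 s6=1 s7=0 s2=1 s3=1 s5=0 s0=1 s1=1
  Δ1: clk:1→0
  (1Δ to stable)
t=16 Δ0: clk=0 s4=0 s6=1 s7=0 s2=1 s3=1 s5=0 s0=1 s1=1
  Δ1: clk:0→1
  Δ2: s2:1→0, s0:1→0
  Δ3: s4:0→1
  Δ4: s7:0→1
  Δ5: s5:0→1
  (5Δ to stable)
t=17 Δ0: clk=1 s4=1 s6=1 s7=1 s2=0 s3=1 s5=1 s0=0 s1=1
  Δ1: clk:1→0
  (1Δ to stable)

5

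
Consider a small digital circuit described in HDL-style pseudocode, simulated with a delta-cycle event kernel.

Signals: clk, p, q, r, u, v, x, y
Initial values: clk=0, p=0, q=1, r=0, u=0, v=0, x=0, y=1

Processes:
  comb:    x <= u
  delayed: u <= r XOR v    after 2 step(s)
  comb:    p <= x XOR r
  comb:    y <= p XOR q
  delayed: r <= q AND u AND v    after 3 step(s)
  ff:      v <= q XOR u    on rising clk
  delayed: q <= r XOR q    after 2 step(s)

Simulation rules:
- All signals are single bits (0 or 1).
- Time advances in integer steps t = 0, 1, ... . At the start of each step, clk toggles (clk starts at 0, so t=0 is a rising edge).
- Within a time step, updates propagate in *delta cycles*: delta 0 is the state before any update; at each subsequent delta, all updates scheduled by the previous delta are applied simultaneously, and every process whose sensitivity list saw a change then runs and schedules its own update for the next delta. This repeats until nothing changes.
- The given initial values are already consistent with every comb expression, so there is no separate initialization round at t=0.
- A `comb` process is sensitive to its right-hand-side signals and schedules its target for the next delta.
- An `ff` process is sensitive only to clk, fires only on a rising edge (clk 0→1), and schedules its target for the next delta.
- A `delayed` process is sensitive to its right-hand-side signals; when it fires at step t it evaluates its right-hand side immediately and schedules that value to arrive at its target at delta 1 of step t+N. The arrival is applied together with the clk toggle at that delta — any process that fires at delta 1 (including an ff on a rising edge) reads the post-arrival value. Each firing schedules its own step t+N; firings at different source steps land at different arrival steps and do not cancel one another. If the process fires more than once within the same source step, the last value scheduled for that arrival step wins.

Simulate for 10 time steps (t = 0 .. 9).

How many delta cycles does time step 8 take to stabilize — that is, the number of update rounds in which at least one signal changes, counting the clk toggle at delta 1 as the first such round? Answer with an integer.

4

t=0 Δ0: v=0 u=0 y=1 p=0 r=0 x=0 q=1 clk=0
  Δ1: clk:0→1
  Δ2: v:0→1
  (2Δ to stable)
t=1 Δ0: v=1 u=0 y=1 p=0 r=0 x=0 q=1 clk=1
  Δ1: clk:1→0
  (1Δ to stable)
t=2 Δ0: v=1 u=0 y=1 p=0 r=0 x=0 q=1 clk=0
  Δ1: u:0→1, clk:0→1
  Δ2: v:1→0, x:0→1
  Δ3: p:0→1
  Δ4: y:1→0
  (4Δ to stable)
t=3 Δ0: v=0 u=1 y=0 p=1 r=0 x=1 q=1 clk=1
  Δ1: clk:1→0
  (1Δ to stable)
t=4 Δ0: v=0 u=1 y=0 p=1 r=0 x=1 q=1 clk=0
  Δ1: u:1→0, clk:0→1
  Δ2: v:0→1, x:1→0
  Δ3: p:1→0
  Δ4: y:0→1
  (4Δ to stable)
t=5 Δ0: v=1 u=0 y=1 p=0 r=0 x=0 q=1 clk=1
  Δ1: clk:1→0
  (1Δ to stable)
t=6 Δ0: v=1 u=0 y=1 p=0 r=0 x=0 q=1 clk=0
  Δ1: u:0→1, clk:0→1
  Δ2: v:1→0, x:0→1
  Δ3: p:0→1
  Δ4: y:1→0
  (4Δ to stable)
t=7 Δ0: v=0 u=1 y=0 p=1 r=0 x=1 q=1 clk=1
  Δ1: clk:1→0
  (1Δ to stable)
t=8 Δ0: v=0 u=1 y=0 p=1 r=0 x=1 q=1 clk=0
  Δ1: u:1→0, clk:0→1
  Δ2: v:0→1, x:1→0
  Δ3: p:1→0
  Δ4: y:0→1
  (4Δ to stable)
t=9 Δ0: v=1 u=0 y=1 p=0 r=0 x=0 q=1 clk=1
  Δ1: clk:1→0
  (1Δ to stable)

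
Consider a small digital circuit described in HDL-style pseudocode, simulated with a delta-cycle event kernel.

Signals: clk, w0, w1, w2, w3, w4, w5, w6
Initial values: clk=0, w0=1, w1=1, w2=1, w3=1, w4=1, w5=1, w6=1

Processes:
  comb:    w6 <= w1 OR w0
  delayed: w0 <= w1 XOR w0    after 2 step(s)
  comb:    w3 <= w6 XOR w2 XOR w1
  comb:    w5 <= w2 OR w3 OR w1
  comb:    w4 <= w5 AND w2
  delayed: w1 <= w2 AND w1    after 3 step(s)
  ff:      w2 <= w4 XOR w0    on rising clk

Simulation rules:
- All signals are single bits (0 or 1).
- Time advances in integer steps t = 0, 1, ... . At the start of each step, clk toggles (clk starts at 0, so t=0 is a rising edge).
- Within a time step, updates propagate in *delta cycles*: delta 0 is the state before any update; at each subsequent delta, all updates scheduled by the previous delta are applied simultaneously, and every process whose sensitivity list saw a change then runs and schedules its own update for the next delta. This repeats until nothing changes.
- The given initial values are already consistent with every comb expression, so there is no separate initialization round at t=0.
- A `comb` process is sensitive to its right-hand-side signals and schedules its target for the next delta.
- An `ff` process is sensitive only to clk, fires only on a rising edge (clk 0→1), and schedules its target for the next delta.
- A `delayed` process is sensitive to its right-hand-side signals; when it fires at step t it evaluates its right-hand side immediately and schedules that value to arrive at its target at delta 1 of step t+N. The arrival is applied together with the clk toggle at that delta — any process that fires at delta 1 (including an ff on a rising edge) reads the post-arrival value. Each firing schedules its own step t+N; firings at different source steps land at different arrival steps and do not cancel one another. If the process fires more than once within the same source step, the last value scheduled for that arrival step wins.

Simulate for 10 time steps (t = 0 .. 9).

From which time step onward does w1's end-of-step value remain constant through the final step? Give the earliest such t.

6

[bits: w2,w0,w1,w4,w5,clk,w3,w6]
t=0: Δ0=11111011 Δ1=11111111 Δ2=01111111 Δ3=01101101 | 3Δ
t=1: Δ0=01101101 Δ1=01101001 | 1Δ
t=2: Δ0=01101001 Δ1=01101101 Δ2=11101101 Δ3=11111111 | 3Δ
t=3: Δ0=11111111 Δ1=11011011 Δ2=11011001 | 2Δ
t=4: Δ0=11011001 Δ1=11011101 Δ2=01011101 Δ3=01000111 Δ4=01001111 | 4Δ
t=5: Δ0=01001111 Δ1=01101011 Δ2=01101001 | 2Δ
t=6: Δ0=01101001 Δ1=01001101 Δ2=11000111 Δ3=11001101 Δ4=11011101 | 4Δ
t=7: Δ0=11011101 Δ1=10011001 Δ2=10011000 Δ3=10011010 | 3Δ
t=8: Δ0=10011010 Δ1=11011110 Δ2=01011111 Δ3=01001111 | 3Δ
t=9: Δ0=01001111 Δ1=00001011 Δ2=00001010 Δ3=00001000 Δ4=00000000 | 4Δ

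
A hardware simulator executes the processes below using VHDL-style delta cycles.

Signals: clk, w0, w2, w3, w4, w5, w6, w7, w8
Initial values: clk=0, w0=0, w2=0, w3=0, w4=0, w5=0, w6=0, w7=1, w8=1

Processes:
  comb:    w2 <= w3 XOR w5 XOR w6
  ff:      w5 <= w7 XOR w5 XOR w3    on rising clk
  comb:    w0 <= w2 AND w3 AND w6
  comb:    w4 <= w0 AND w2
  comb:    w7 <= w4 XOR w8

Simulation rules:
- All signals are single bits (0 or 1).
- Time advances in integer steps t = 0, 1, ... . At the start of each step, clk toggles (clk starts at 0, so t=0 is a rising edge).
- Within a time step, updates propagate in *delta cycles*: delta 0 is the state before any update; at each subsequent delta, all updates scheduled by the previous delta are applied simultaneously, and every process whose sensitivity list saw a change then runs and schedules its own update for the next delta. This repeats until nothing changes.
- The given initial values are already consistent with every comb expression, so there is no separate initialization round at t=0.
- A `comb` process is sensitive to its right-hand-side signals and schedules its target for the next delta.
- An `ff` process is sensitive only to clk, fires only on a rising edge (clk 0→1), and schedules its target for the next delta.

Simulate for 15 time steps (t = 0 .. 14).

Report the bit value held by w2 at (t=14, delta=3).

0

t=0 Δ0: w2=0 w7=1 w4=0 w6=0 w8=1 w0=0 w3=0 clk=0 w5=0
  Δ1: clk:0→1
  Δ2: w5:0→1
  Δ3: w2:0→1
  (3Δ to stable)
t=1 Δ0: w2=1 w7=1 w4=0 w6=0 w8=1 w0=0 w3=0 clk=1 w5=1
  Δ1: clk:1→0
  (1Δ to stable)
t=2 Δ0: w2=1 w7=1 w4=0 w6=0 w8=1 w0=0 w3=0 clk=0 w5=1
  Δ1: clk:0→1
  Δ2: w5:1→0
  Δ3: w2:1→0
  (3Δ to stable)
t=3 Δ0: w2=0 w7=1 w4=0 w6=0 w8=1 w0=0 w3=0 clk=1 w5=0
  Δ1: clk:1→0
  (1Δ to stable)
t=4 Δ0: w2=0 w7=1 w4=0 w6=0 w8=1 w0=0 w3=0 clk=0 w5=0
  Δ1: clk:0→1
  Δ2: w5:0→1
  Δ3: w2:0→1
  (3Δ to stable)
t=5 Δ0: w2=1 w7=1 w4=0 w6=0 w8=1 w0=0 w3=0 clk=1 w5=1
  Δ1: clk:1→0
  (1Δ to stable)
t=6 Δ0: w2=1 w7=1 w4=0 w6=0 w8=1 w0=0 w3=0 clk=0 w5=1
  Δ1: clk:0→1
  Δ2: w5:1→0
  Δ3: w2:1→0
  (3Δ to stable)
t=7 Δ0: w2=0 w7=1 w4=0 w6=0 w8=1 w0=0 w3=0 clk=1 w5=0
  Δ1: clk:1→0
  (1Δ to stable)
t=8 Δ0: w2=0 w7=1 w4=0 w6=0 w8=1 w0=0 w3=0 clk=0 w5=0
  Δ1: clk:0→1
  Δ2: w5:0→1
  Δ3: w2:0→1
  (3Δ to stable)
t=9 Δ0: w2=1 w7=1 w4=0 w6=0 w8=1 w0=0 w3=0 clk=1 w5=1
  Δ1: clk:1→0
  (1Δ to stable)
t=10 Δ0: w2=1 w7=1 w4=0 w6=0 w8=1 w0=0 w3=0 clk=0 w5=1
  Δ1: clk:0→1
  Δ2: w5:1→0
  Δ3: w2:1→0
  (3Δ to stable)
t=11 Δ0: w2=0 w7=1 w4=0 w6=0 w8=1 w0=0 w3=0 clk=1 w5=0
  Δ1: clk:1→0
  (1Δ to stable)
t=12 Δ0: w2=0 w7=1 w4=0 w6=0 w8=1 w0=0 w3=0 clk=0 w5=0
  Δ1: clk:0→1
  Δ2: w5:0→1
  Δ3: w2:0→1
  (3Δ to stable)
t=13 Δ0: w2=1 w7=1 w4=0 w6=0 w8=1 w0=0 w3=0 clk=1 w5=1
  Δ1: clk:1→0
  (1Δ to stable)
t=14 Δ0: w2=1 w7=1 w4=0 w6=0 w8=1 w0=0 w3=0 clk=0 w5=1
  Δ1: clk:0→1
  Δ2: w5:1→0
  Δ3: w2:1→0
  (3Δ to stable)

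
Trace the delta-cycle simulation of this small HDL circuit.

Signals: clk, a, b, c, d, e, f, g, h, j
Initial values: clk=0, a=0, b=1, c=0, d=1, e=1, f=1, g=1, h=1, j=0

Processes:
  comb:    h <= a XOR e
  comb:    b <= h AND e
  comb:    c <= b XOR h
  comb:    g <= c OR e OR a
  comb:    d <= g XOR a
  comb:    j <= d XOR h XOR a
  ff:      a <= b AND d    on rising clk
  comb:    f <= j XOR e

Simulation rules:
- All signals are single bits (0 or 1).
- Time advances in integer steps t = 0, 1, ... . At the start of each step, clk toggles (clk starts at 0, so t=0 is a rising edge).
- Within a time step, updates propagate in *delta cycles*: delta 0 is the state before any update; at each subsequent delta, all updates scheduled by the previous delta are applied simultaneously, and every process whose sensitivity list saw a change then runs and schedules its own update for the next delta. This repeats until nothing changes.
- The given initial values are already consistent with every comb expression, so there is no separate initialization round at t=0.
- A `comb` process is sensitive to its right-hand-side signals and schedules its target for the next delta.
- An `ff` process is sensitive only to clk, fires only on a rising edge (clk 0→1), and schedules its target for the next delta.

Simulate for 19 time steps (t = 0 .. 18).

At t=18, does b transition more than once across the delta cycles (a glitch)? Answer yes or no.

no

t0.Δ0 c=0 h=1 clk=0 a=0 f=1 g=1 b=1 j=0 d=1 e=1
t0.Δ1 c=0 h=1 clk=1 a=0 f=1 g=1 b=1 j=0 d=1 e=1
t0.Δ2 c=0 h=1 clk=1 a=1 f=1 g=1 b=1 j=0 d=1 e=1
t0.Δ3 c=0 h=0 clk=1 a=1 f=1 g=1 b=1 j=1 d=0 e=1
t0.Δ4 c=1 h=0 clk=1 a=1 f=0 g=1 b=0 j=1 d=0 e=1
t0.Δ5 c=0 h=0 clk=1 a=1 f=0 g=1 b=0 j=1 d=0 e=1
t1.Δ0 c=0 h=0 clk=1 a=1 f=0 g=1 b=0 j=1 d=0 e=1
t1.Δ1 c=0 h=0 clk=0 a=1 f=0 g=1 b=0 j=1 d=0 e=1
t2.Δ0 c=0 h=0 clk=0 a=1 f=0 g=1 b=0 j=1 d=0 e=1
t2.Δ1 c=0 h=0 clk=1 a=1 f=0 g=1 b=0 j=1 d=0 e=1
t2.Δ2 c=0 h=0 clk=1 a=0 f=0 g=1 b=0 j=1 d=0 e=1
t2.Δ3 c=0 h=1 clk=1 a=0 f=0 g=1 b=0 j=0 d=1 e=1
t2.Δ4 c=1 h=1 clk=1 a=0 f=1 g=1 b=1 j=0 d=1 e=1
t2.Δ5 c=0 h=1 clk=1 a=0 f=1 g=1 b=1 j=0 d=1 e=1
t3.Δ0 c=0 h=1 clk=1 a=0 f=1 g=1 b=1 j=0 d=1 e=1
t3.Δ1 c=0 h=1 clk=0 a=0 f=1 g=1 b=1 j=0 d=1 e=1
t4.Δ0 c=0 h=1 clk=0 a=0 f=1 g=1 b=1 j=0 d=1 e=1
t4.Δ1 c=0 h=1 clk=1 a=0 f=1 g=1 b=1 j=0 d=1 e=1
t4.Δ2 c=0 h=1 clk=1 a=1 f=1 g=1 b=1 j=0 d=1 e=1
t4.Δ3 c=0 h=0 clk=1 a=1 f=1 g=1 b=1 j=1 d=0 e=1
t4.Δ4 c=1 h=0 clk=1 a=1 f=0 g=1 b=0 j=1 d=0 e=1
t4.Δ5 c=0 h=0 clk=1 a=1 f=0 g=1 b=0 j=1 d=0 e=1
t5.Δ0 c=0 h=0 clk=1 a=1 f=0 g=1 b=0 j=1 d=0 e=1
t5.Δ1 c=0 h=0 clk=0 a=1 f=0 g=1 b=0 j=1 d=0 e=1
t6.Δ0 c=0 h=0 clk=0 a=1 f=0 g=1 b=0 j=1 d=0 e=1
t6.Δ1 c=0 h=0 clk=1 a=1 f=0 g=1 b=0 j=1 d=0 e=1
t6.Δ2 c=0 h=0 clk=1 a=0 f=0 g=1 b=0 j=1 d=0 e=1
t6.Δ3 c=0 h=1 clk=1 a=0 f=0 g=1 b=0 j=0 d=1 e=1
t6.Δ4 c=1 h=1 clk=1 a=0 f=1 g=1 b=1 j=0 d=1 e=1
t6.Δ5 c=0 h=1 clk=1 a=0 f=1 g=1 b=1 j=0 d=1 e=1
t7.Δ0 c=0 h=1 clk=1 a=0 f=1 g=1 b=1 j=0 d=1 e=1
t7.Δ1 c=0 h=1 clk=0 a=0 f=1 g=1 b=1 j=0 d=1 e=1
t8.Δ0 c=0 h=1 clk=0 a=0 f=1 g=1 b=1 j=0 d=1 e=1
t8.Δ1 c=0 h=1 clk=1 a=0 f=1 g=1 b=1 j=0 d=1 e=1
t8.Δ2 c=0 h=1 clk=1 a=1 f=1 g=1 b=1 j=0 d=1 e=1
t8.Δ3 c=0 h=0 clk=1 a=1 f=1 g=1 b=1 j=1 d=0 e=1
t8.Δ4 c=1 h=0 clk=1 a=1 f=0 g=1 b=0 j=1 d=0 e=1
t8.Δ5 c=0 h=0 clk=1 a=1 f=0 g=1 b=0 j=1 d=0 e=1
t9.Δ0 c=0 h=0 clk=1 a=1 f=0 g=1 b=0 j=1 d=0 e=1
t9.Δ1 c=0 h=0 clk=0 a=1 f=0 g=1 b=0 j=1 d=0 e=1
t10.Δ0 c=0 h=0 clk=0 a=1 f=0 g=1 b=0 j=1 d=0 e=1
t10.Δ1 c=0 h=0 clk=1 a=1 f=0 g=1 b=0 j=1 d=0 e=1
t10.Δ2 c=0 h=0 clk=1 a=0 f=0 g=1 b=0 j=1 d=0 e=1
t10.Δ3 c=0 h=1 clk=1 a=0 f=0 g=1 b=0 j=0 d=1 e=1
t10.Δ4 c=1 h=1 clk=1 a=0 f=1 g=1 b=1 j=0 d=1 e=1
t10.Δ5 c=0 h=1 clk=1 a=0 f=1 g=1 b=1 j=0 d=1 e=1
t11.Δ0 c=0 h=1 clk=1 a=0 f=1 g=1 b=1 j=0 d=1 e=1
t11.Δ1 c=0 h=1 clk=0 a=0 f=1 g=1 b=1 j=0 d=1 e=1
t12.Δ0 c=0 h=1 clk=0 a=0 f=1 g=1 b=1 j=0 d=1 e=1
t12.Δ1 c=0 h=1 clk=1 a=0 f=1 g=1 b=1 j=0 d=1 e=1
t12.Δ2 c=0 h=1 clk=1 a=1 f=1 g=1 b=1 j=0 d=1 e=1
t12.Δ3 c=0 h=0 clk=1 a=1 f=1 g=1 b=1 j=1 d=0 e=1
t12.Δ4 c=1 h=0 clk=1 a=1 f=0 g=1 b=0 j=1 d=0 e=1
t12.Δ5 c=0 h=0 clk=1 a=1 f=0 g=1 b=0 j=1 d=0 e=1
t13.Δ0 c=0 h=0 clk=1 a=1 f=0 g=1 b=0 j=1 d=0 e=1
t13.Δ1 c=0 h=0 clk=0 a=1 f=0 g=1 b=0 j=1 d=0 e=1
t14.Δ0 c=0 h=0 clk=0 a=1 f=0 g=1 b=0 j=1 d=0 e=1
t14.Δ1 c=0 h=0 clk=1 a=1 f=0 g=1 b=0 j=1 d=0 e=1
t14.Δ2 c=0 h=0 clk=1 a=0 f=0 g=1 b=0 j=1 d=0 e=1
t14.Δ3 c=0 h=1 clk=1 a=0 f=0 g=1 b=0 j=0 d=1 e=1
t14.Δ4 c=1 h=1 clk=1 a=0 f=1 g=1 b=1 j=0 d=1 e=1
t14.Δ5 c=0 h=1 clk=1 a=0 f=1 g=1 b=1 j=0 d=1 e=1
t15.Δ0 c=0 h=1 clk=1 a=0 f=1 g=1 b=1 j=0 d=1 e=1
t15.Δ1 c=0 h=1 clk=0 a=0 f=1 g=1 b=1 j=0 d=1 e=1
t16.Δ0 c=0 h=1 clk=0 a=0 f=1 g=1 b=1 j=0 d=1 e=1
t16.Δ1 c=0 h=1 clk=1 a=0 f=1 g=1 b=1 j=0 d=1 e=1
t16.Δ2 c=0 h=1 clk=1 a=1 f=1 g=1 b=1 j=0 d=1 e=1
t16.Δ3 c=0 h=0 clk=1 a=1 f=1 g=1 b=1 j=1 d=0 e=1
t16.Δ4 c=1 h=0 clk=1 a=1 f=0 g=1 b=0 j=1 d=0 e=1
t16.Δ5 c=0 h=0 clk=1 a=1 f=0 g=1 b=0 j=1 d=0 e=1
t17.Δ0 c=0 h=0 clk=1 a=1 f=0 g=1 b=0 j=1 d=0 e=1
t17.Δ1 c=0 h=0 clk=0 a=1 f=0 g=1 b=0 j=1 d=0 e=1
t18.Δ0 c=0 h=0 clk=0 a=1 f=0 g=1 b=0 j=1 d=0 e=1
t18.Δ1 c=0 h=0 clk=1 a=1 f=0 g=1 b=0 j=1 d=0 e=1
t18.Δ2 c=0 h=0 clk=1 a=0 f=0 g=1 b=0 j=1 d=0 e=1
t18.Δ3 c=0 h=1 clk=1 a=0 f=0 g=1 b=0 j=0 d=1 e=1
t18.Δ4 c=1 h=1 clk=1 a=0 f=1 g=1 b=1 j=0 d=1 e=1
t18.Δ5 c=0 h=1 clk=1 a=0 f=1 g=1 b=1 j=0 d=1 e=1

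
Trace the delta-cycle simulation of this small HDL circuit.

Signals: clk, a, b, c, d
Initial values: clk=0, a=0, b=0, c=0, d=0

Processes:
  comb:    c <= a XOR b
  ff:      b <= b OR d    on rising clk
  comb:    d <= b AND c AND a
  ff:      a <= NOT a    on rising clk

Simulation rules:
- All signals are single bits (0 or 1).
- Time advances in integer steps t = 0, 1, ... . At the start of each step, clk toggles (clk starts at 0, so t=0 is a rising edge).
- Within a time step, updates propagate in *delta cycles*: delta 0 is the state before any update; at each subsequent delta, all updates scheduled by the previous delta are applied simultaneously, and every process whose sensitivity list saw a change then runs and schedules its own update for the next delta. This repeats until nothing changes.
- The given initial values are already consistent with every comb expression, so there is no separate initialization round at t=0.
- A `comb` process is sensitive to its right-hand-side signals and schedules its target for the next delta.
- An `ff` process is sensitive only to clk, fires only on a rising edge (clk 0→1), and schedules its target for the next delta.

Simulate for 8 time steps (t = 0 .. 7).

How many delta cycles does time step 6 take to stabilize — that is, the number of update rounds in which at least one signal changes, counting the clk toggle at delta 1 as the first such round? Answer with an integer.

3

t=0 Δ0: c=0 d=0 a=0 b=0 clk=0
  Δ1: clk:0→1
  Δ2: a:0→1
  Δ3: c:0→1
  (3Δ to stable)
t=1 Δ0: c=1 d=0 a=1 b=0 clk=1
  Δ1: clk:1→0
  (1Δ to stable)
t=2 Δ0: c=1 d=0 a=1 b=0 clk=0
  Δ1: clk:0→1
  Δ2: a:1→0
  Δ3: c:1→0
  (3Δ to stable)
t=3 Δ0: c=0 d=0 a=0 b=0 clk=1
  Δ1: clk:1→0
  (1Δ to stable)
t=4 Δ0: c=0 d=0 a=0 b=0 clk=0
  Δ1: clk:0→1
  Δ2: a:0→1
  Δ3: c:0→1
  (3Δ to stable)
t=5 Δ0: c=1 d=0 a=1 b=0 clk=1
  Δ1: clk:1→0
  (1Δ to stable)
t=6 Δ0: c=1 d=0 a=1 b=0 clk=0
  Δ1: clk:0→1
  Δ2: a:1→0
  Δ3: c:1→0
  (3Δ to stable)
t=7 Δ0: c=0 d=0 a=0 b=0 clk=1
  Δ1: clk:1→0
  (1Δ to stable)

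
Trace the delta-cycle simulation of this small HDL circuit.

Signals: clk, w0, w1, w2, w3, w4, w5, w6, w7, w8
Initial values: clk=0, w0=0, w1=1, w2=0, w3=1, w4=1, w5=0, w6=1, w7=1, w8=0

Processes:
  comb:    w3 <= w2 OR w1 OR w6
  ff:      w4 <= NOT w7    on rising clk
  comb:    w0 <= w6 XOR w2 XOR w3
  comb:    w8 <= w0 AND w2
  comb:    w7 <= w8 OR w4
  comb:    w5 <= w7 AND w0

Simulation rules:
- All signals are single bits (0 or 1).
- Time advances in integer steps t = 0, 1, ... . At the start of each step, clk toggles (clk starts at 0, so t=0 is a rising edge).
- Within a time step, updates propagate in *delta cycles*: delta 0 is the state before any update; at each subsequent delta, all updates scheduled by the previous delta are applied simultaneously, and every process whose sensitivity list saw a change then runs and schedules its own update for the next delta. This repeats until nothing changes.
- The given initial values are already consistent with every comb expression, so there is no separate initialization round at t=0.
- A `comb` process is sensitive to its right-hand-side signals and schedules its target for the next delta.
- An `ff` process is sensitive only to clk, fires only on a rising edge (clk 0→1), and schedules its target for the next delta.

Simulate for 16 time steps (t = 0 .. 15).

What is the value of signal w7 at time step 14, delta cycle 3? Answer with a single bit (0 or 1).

1

t=0 Δ0: w7=1 w0=0 w2=0 clk=0 w5=0 w6=1 w4=1 w8=0 w1=1 w3=1
  Δ1: clk:0→1
  Δ2: w4:1→0
  Δ3: w7:1→0
  (3Δ to stable)
t=1 Δ0: w7=0 w0=0 w2=0 clk=1 w5=0 w6=1 w4=0 w8=0 w1=1 w3=1
  Δ1: clk:1→0
  (1Δ to stable)
t=2 Δ0: w7=0 w0=0 w2=0 clk=0 w5=0 w6=1 w4=0 w8=0 w1=1 w3=1
  Δ1: clk:0→1
  Δ2: w4:0→1
  Δ3: w7:0→1
  (3Δ to stable)
t=3 Δ0: w7=1 w0=0 w2=0 clk=1 w5=0 w6=1 w4=1 w8=0 w1=1 w3=1
  Δ1: clk:1→0
  (1Δ to stable)
t=4 Δ0: w7=1 w0=0 w2=0 clk=0 w5=0 w6=1 w4=1 w8=0 w1=1 w3=1
  Δ1: clk:0→1
  Δ2: w4:1→0
  Δ3: w7:1→0
  (3Δ to stable)
t=5 Δ0: w7=0 w0=0 w2=0 clk=1 w5=0 w6=1 w4=0 w8=0 w1=1 w3=1
  Δ1: clk:1→0
  (1Δ to stable)
t=6 Δ0: w7=0 w0=0 w2=0 clk=0 w5=0 w6=1 w4=0 w8=0 w1=1 w3=1
  Δ1: clk:0→1
  Δ2: w4:0→1
  Δ3: w7:0→1
  (3Δ to stable)
t=7 Δ0: w7=1 w0=0 w2=0 clk=1 w5=0 w6=1 w4=1 w8=0 w1=1 w3=1
  Δ1: clk:1→0
  (1Δ to stable)
t=8 Δ0: w7=1 w0=0 w2=0 clk=0 w5=0 w6=1 w4=1 w8=0 w1=1 w3=1
  Δ1: clk:0→1
  Δ2: w4:1→0
  Δ3: w7:1→0
  (3Δ to stable)
t=9 Δ0: w7=0 w0=0 w2=0 clk=1 w5=0 w6=1 w4=0 w8=0 w1=1 w3=1
  Δ1: clk:1→0
  (1Δ to stable)
t=10 Δ0: w7=0 w0=0 w2=0 clk=0 w5=0 w6=1 w4=0 w8=0 w1=1 w3=1
  Δ1: clk:0→1
  Δ2: w4:0→1
  Δ3: w7:0→1
  (3Δ to stable)
t=11 Δ0: w7=1 w0=0 w2=0 clk=1 w5=0 w6=1 w4=1 w8=0 w1=1 w3=1
  Δ1: clk:1→0
  (1Δ to stable)
t=12 Δ0: w7=1 w0=0 w2=0 clk=0 w5=0 w6=1 w4=1 w8=0 w1=1 w3=1
  Δ1: clk:0→1
  Δ2: w4:1→0
  Δ3: w7:1→0
  (3Δ to stable)
t=13 Δ0: w7=0 w0=0 w2=0 clk=1 w5=0 w6=1 w4=0 w8=0 w1=1 w3=1
  Δ1: clk:1→0
  (1Δ to stable)
t=14 Δ0: w7=0 w0=0 w2=0 clk=0 w5=0 w6=1 w4=0 w8=0 w1=1 w3=1
  Δ1: clk:0→1
  Δ2: w4:0→1
  Δ3: w7:0→1
  (3Δ to stable)
t=15 Δ0: w7=1 w0=0 w2=0 clk=1 w5=0 w6=1 w4=1 w8=0 w1=1 w3=1
  Δ1: clk:1→0
  (1Δ to stable)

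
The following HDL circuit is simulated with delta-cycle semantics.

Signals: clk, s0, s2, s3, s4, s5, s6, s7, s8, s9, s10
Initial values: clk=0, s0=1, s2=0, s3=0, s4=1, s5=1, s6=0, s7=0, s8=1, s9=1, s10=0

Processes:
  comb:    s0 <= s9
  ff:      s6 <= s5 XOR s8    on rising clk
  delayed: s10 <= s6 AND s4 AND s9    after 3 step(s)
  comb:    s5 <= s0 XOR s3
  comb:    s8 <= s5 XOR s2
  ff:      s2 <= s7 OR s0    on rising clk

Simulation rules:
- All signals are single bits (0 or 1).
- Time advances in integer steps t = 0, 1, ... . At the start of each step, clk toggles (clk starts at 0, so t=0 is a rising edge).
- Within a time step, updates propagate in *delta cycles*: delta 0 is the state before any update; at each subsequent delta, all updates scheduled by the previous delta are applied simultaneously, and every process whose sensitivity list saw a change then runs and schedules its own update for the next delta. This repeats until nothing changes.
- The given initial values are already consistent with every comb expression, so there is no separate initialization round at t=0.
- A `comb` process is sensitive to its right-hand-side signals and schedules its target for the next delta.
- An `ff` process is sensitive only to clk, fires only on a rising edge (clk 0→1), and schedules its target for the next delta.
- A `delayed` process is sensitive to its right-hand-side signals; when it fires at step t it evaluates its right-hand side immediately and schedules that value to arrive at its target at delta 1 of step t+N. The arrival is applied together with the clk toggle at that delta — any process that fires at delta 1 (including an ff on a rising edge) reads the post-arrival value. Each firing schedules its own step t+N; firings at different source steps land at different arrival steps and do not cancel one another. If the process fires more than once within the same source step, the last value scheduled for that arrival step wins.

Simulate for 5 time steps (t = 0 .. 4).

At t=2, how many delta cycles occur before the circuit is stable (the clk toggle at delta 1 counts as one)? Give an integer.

2

t=0 Δ0: s5=1 s2=0 s7=0 s6=0 s8=1 s9=1 s3=0 clk=0 s4=1 s0=1 s10=0
  Δ1: clk:0→1
  Δ2: s2:0→1
  Δ3: s8:1→0
  (3Δ to stable)
t=1 Δ0: s5=1 s2=1 s7=0 s6=0 s8=0 s9=1 s3=0 clk=1 s4=1 s0=1 s10=0
  Δ1: clk:1→0
  (1Δ to stable)
t=2 Δ0: s5=1 s2=1 s7=0 s6=0 s8=0 s9=1 s3=0 clk=0 s4=1 s0=1 s10=0
  Δ1: clk:0→1
  Δ2: s6:0→1
  (2Δ to stable)
t=3 Δ0: s5=1 s2=1 s7=0 s6=1 s8=0 s9=1 s3=0 clk=1 s4=1 s0=1 s10=0
  Δ1: clk:1→0
  (1Δ to stable)
t=4 Δ0: s5=1 s2=1 s7=0 s6=1 s8=0 s9=1 s3=0 clk=0 s4=1 s0=1 s10=0
  Δ1: clk:0→1
  (1Δ to stable)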